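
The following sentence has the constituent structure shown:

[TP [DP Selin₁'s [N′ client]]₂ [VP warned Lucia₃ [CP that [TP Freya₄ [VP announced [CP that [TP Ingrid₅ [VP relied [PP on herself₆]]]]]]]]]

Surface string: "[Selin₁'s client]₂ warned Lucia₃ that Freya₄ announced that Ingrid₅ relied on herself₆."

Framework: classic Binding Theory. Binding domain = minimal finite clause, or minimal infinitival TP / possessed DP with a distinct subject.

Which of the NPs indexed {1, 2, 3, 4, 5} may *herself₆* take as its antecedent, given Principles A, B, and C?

{5}

*herself* is an anaphor, so Principle A applies: it must be bound in its binding domain.
Binding domain of *herself₆*: the embedded TP, whose subject is Ingrid₅.
*Selin₁* does not c-command the anaphor → cannot bind it.
*[Selin₁'s client]₂* c-commands the anaphor but is outside its binding domain → cannot satisfy Principle A.
*Lucia₃* c-commands the anaphor but is outside its binding domain → cannot satisfy Principle A.
*Freya₄* c-commands the anaphor but is outside its binding domain → cannot satisfy Principle A.
*Ingrid₅* c-commands the anaphor within its binding domain → licit binder.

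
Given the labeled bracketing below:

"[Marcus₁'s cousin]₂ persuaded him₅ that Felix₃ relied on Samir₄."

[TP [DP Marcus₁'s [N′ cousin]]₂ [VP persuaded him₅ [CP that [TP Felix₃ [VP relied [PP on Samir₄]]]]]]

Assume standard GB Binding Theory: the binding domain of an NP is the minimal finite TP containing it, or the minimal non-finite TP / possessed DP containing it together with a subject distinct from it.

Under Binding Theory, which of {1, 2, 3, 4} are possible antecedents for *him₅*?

*him* is a pronoun, so Principle B applies: it must be free in its binding domain.
Binding domain of *him₅*: the matrix TP, whose subject is [Marcus₁'s cousin]₂.
*Marcus₁* and the pronoun do not c-command one another → neither Principle B nor Principle C is at stake; coindexation permitted.
*[Marcus₁'s cousin]₂* c-commands the pronoun within its binding domain → coindexation would violate Principle B.
*Felix₃*: the pronoun c-commands this R-expression → coindexation would violate Principle C on *Felix₃*.
*Samir₄*: the pronoun c-commands this R-expression → coindexation would violate Principle C on *Samir₄*.

{1}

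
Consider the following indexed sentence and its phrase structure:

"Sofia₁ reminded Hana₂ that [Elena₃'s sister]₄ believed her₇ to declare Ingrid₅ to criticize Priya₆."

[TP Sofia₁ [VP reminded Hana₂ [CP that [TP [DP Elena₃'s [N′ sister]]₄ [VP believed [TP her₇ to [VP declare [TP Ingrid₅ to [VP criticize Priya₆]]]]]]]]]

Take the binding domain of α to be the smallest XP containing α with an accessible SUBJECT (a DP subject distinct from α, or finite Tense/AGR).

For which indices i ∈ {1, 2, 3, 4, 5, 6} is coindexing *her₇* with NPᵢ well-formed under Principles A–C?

{1, 2, 3}

*her* is a pronoun, so Principle B applies: it must be free in its binding domain.
Binding domain of *her₇*: the embedded TP, whose subject is [Elena₃'s sister]₄.
*Sofia₁* c-commands the pronoun but from outside its binding domain, and is not c-commanded by it → coindexation permitted.
*Hana₂* c-commands the pronoun but from outside its binding domain, and is not c-commanded by it → coindexation permitted.
*Elena₃* and the pronoun do not c-command one another → neither Principle B nor Principle C is at stake; coindexation permitted.
*[Elena₃'s sister]₄* c-commands the pronoun within its binding domain → coindexation would violate Principle B.
*Ingrid₅*: the pronoun c-commands this R-expression → coindexation would violate Principle C on *Ingrid₅*.
*Priya₆*: the pronoun c-commands this R-expression → coindexation would violate Principle C on *Priya₆*.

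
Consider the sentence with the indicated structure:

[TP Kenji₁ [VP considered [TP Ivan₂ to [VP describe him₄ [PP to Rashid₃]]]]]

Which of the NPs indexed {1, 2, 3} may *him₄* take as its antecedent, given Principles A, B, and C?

*him* is a pronoun, so Principle B applies: it must be free in its binding domain.
Binding domain of *him₄*: the embedded TP, whose subject is Ivan₂.
*Kenji₁* c-commands the pronoun but from outside its binding domain, and is not c-commanded by it → coindexation permitted.
*Ivan₂* c-commands the pronoun within its binding domain → coindexation would violate Principle B.
*Rashid₃*: the pronoun c-commands this R-expression → coindexation would violate Principle C on *Rashid₃*.

{1}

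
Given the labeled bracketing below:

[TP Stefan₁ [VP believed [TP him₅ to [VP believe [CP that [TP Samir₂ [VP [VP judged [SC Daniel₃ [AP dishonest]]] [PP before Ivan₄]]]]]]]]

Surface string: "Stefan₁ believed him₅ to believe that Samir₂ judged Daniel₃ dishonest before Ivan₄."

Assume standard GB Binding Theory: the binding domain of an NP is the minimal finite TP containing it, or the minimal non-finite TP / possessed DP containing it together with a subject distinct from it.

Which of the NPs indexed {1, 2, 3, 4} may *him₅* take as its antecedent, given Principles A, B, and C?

*him* is a pronoun, so Principle B applies: it must be free in its binding domain.
Binding domain of *him₅*: the matrix TP, whose subject is Stefan₁.
*Stefan₁* c-commands the pronoun within its binding domain → coindexation would violate Principle B.
*Samir₂*: the pronoun c-commands this R-expression → coindexation would violate Principle C on *Samir₂*.
*Daniel₃*: the pronoun c-commands this R-expression → coindexation would violate Principle C on *Daniel₃*.
*Ivan₄*: the pronoun c-commands this R-expression → coindexation would violate Principle C on *Ivan₄*.

none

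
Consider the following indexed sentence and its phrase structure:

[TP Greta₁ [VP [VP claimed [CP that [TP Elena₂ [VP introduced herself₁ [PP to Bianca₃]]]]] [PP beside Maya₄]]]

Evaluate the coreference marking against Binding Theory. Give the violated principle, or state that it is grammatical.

The two coindexed NPs are *Greta₁* and *herself₁*.
*herself₁* is an anaphor. Principle A requires it to be bound within its binding domain — the embedded TP, whose subject is Elena₂.
Within that domain it is c-commanded by *Elena₂*, which does not share its index.
*Greta₁* does c-command the anaphor, but from outside its binding domain.
The anaphor is unbound in its domain → Principle A violation.

Principle A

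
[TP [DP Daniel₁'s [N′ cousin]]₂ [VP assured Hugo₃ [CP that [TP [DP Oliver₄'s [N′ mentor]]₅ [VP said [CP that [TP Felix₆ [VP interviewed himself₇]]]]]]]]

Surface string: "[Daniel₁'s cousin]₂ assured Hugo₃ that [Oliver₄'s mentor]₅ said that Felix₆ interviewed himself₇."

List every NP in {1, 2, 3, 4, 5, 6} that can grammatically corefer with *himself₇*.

*himself* is an anaphor, so Principle A applies: it must be bound in its binding domain.
Binding domain of *himself₇*: the embedded TP, whose subject is Felix₆.
*Daniel₁* does not c-command the anaphor → cannot bind it.
*[Daniel₁'s cousin]₂* c-commands the anaphor but is outside its binding domain → cannot satisfy Principle A.
*Hugo₃* c-commands the anaphor but is outside its binding domain → cannot satisfy Principle A.
*Oliver₄* does not c-command the anaphor → cannot bind it.
*[Oliver₄'s mentor]₅* c-commands the anaphor but is outside its binding domain → cannot satisfy Principle A.
*Felix₆* c-commands the anaphor within its binding domain → licit binder.

{6}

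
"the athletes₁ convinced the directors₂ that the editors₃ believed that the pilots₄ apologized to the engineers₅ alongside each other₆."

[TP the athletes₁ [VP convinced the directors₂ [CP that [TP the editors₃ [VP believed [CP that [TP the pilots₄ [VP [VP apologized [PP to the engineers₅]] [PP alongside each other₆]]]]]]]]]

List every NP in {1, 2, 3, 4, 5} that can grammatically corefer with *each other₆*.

*each other* is an anaphor, so Principle A applies: it must be bound in its binding domain.
Binding domain of *each other₆*: the embedded TP, whose subject is the pilots₄.
*the athletes₁* c-commands the anaphor but is outside its binding domain → cannot satisfy Principle A.
*the directors₂* c-commands the anaphor but is outside its binding domain → cannot satisfy Principle A.
*the editors₃* c-commands the anaphor but is outside its binding domain → cannot satisfy Principle A.
*the pilots₄* c-commands the anaphor within its binding domain → licit binder.
*the engineers₅* does not c-command the anaphor → cannot bind it.

{4}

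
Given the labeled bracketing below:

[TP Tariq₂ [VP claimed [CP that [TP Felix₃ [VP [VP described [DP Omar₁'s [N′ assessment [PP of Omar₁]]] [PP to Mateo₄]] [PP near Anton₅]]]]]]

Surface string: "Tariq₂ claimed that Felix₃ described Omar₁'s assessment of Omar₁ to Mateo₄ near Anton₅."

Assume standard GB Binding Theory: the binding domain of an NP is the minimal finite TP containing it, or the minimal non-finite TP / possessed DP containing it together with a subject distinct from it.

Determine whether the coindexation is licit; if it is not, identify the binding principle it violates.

Principle C

The two coindexed NPs are *Omar₁* (the lower occurrence) and *Omar₁* (the higher occurrence).
*Omar₁* (the lower occurrence) is an R-expression. Principle C requires it to be free everywhere.
*Omar₁* (the higher occurrence) c-commands it and carries the same index.
The R-expression is bound → Principle C violation.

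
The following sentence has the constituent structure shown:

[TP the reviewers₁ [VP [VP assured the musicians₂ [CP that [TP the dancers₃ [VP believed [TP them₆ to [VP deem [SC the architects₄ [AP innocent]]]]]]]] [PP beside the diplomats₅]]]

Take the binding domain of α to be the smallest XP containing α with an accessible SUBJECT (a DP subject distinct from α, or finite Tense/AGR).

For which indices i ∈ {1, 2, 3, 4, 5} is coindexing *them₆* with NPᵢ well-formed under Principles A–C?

{1, 2, 5}

*them* is a pronoun, so Principle B applies: it must be free in its binding domain.
Binding domain of *them₆*: the embedded TP, whose subject is the dancers₃.
*the reviewers₁* c-commands the pronoun but from outside its binding domain, and is not c-commanded by it → coindexation permitted.
*the musicians₂* c-commands the pronoun but from outside its binding domain, and is not c-commanded by it → coindexation permitted.
*the dancers₃* c-commands the pronoun within its binding domain → coindexation would violate Principle B.
*the architects₄*: the pronoun c-commands this R-expression → coindexation would violate Principle C on *the architects₄*.
*the diplomats₅* and the pronoun do not c-command one another → neither Principle B nor Principle C is at stake; coindexation permitted.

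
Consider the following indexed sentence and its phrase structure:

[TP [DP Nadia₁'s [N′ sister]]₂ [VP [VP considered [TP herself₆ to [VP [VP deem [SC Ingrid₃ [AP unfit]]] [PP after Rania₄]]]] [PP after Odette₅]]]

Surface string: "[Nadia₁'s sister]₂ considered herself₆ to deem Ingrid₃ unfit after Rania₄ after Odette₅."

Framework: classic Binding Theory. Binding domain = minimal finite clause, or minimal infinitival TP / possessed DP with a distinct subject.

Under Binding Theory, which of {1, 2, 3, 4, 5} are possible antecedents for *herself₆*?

{2}

*herself* is an anaphor, so Principle A applies: it must be bound in its binding domain.
Binding domain of *herself₆*: the matrix TP, whose subject is [Nadia₁'s sister]₂.
*Nadia₁* does not c-command the anaphor → cannot bind it.
*[Nadia₁'s sister]₂* c-commands the anaphor within its binding domain → licit binder.
*Ingrid₃* does not c-command the anaphor → cannot bind it.
*Rania₄* does not c-command the anaphor → cannot bind it.
*Odette₅* does not c-command the anaphor → cannot bind it.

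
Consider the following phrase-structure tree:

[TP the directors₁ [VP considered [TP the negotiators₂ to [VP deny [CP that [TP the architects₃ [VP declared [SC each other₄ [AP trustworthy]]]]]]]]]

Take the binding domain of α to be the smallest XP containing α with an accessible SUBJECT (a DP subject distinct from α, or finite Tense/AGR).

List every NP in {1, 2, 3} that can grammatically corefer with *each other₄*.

*each other* is an anaphor, so Principle A applies: it must be bound in its binding domain.
Binding domain of *each other₄*: the embedded TP, whose subject is the architects₃.
*the directors₁* c-commands the anaphor but is outside its binding domain → cannot satisfy Principle A.
*the negotiators₂* c-commands the anaphor but is outside its binding domain → cannot satisfy Principle A.
*the architects₃* c-commands the anaphor within its binding domain → licit binder.

{3}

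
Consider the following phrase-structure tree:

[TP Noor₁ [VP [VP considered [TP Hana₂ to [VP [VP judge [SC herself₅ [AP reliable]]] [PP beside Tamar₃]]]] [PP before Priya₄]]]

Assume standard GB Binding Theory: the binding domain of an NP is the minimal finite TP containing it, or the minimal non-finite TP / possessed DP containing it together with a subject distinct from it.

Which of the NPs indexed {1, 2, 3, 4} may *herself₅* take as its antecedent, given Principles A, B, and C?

*herself* is an anaphor, so Principle A applies: it must be bound in its binding domain.
Binding domain of *herself₅*: the embedded TP, whose subject is Hana₂.
*Noor₁* c-commands the anaphor but is outside its binding domain → cannot satisfy Principle A.
*Hana₂* c-commands the anaphor within its binding domain → licit binder.
*Tamar₃* does not c-command the anaphor → cannot bind it.
*Priya₄* does not c-command the anaphor → cannot bind it.

{2}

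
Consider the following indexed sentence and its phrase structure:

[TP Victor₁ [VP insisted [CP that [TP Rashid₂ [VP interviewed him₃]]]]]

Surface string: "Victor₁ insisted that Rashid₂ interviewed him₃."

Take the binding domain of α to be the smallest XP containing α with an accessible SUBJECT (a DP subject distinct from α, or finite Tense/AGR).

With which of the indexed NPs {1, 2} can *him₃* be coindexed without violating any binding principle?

{1}

*him* is a pronoun, so Principle B applies: it must be free in its binding domain.
Binding domain of *him₃*: the embedded TP, whose subject is Rashid₂.
*Victor₁* c-commands the pronoun but from outside its binding domain, and is not c-commanded by it → coindexation permitted.
*Rashid₂* c-commands the pronoun within its binding domain → coindexation would violate Principle B.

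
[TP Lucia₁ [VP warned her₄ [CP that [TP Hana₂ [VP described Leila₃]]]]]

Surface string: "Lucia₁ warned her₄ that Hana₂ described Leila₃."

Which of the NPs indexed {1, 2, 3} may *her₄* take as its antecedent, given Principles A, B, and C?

*her* is a pronoun, so Principle B applies: it must be free in its binding domain.
Binding domain of *her₄*: the matrix TP, whose subject is Lucia₁.
*Lucia₁* c-commands the pronoun within its binding domain → coindexation would violate Principle B.
*Hana₂*: the pronoun c-commands this R-expression → coindexation would violate Principle C on *Hana₂*.
*Leila₃*: the pronoun c-commands this R-expression → coindexation would violate Principle C on *Leila₃*.

none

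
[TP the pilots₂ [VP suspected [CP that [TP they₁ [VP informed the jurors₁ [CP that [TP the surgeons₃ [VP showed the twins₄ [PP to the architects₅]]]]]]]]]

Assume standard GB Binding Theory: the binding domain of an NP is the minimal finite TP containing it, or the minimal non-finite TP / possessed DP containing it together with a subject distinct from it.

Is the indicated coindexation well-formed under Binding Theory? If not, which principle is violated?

Principle C

The two coindexed NPs are *they₁* and *the jurors₁*.
*the jurors₁* is an R-expression. Principle C requires it to be free everywhere.
*they₁* c-commands it and carries the same index.
The R-expression is bound → Principle C violation.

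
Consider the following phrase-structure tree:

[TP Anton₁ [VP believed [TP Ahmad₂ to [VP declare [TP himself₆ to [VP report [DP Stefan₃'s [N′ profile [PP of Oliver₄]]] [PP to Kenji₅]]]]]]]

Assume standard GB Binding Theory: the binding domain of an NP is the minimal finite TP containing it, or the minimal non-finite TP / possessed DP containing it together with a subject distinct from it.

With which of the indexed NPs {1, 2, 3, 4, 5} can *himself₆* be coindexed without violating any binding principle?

{2}

*himself* is an anaphor, so Principle A applies: it must be bound in its binding domain.
Binding domain of *himself₆*: the embedded TP, whose subject is Ahmad₂.
*Anton₁* c-commands the anaphor but is outside its binding domain → cannot satisfy Principle A.
*Ahmad₂* c-commands the anaphor within its binding domain → licit binder.
*Stefan₃* does not c-command the anaphor → cannot bind it.
*Oliver₄* does not c-command the anaphor → cannot bind it.
*Kenji₅* does not c-command the anaphor → cannot bind it.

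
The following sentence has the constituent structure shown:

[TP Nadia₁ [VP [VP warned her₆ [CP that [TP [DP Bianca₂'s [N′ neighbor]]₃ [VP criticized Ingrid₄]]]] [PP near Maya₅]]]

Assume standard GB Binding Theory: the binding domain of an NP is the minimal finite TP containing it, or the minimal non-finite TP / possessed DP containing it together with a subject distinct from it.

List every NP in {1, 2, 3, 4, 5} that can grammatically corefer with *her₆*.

{5}

*her* is a pronoun, so Principle B applies: it must be free in its binding domain.
Binding domain of *her₆*: the matrix TP, whose subject is Nadia₁.
*Nadia₁* c-commands the pronoun within its binding domain → coindexation would violate Principle B.
*Bianca₂*: the pronoun c-commands this R-expression → coindexation would violate Principle C on *Bianca₂*.
*[Bianca₂'s neighbor]₃*: the pronoun c-commands this R-expression → coindexation would violate Principle C on *[Bianca₂'s neighbor]₃*.
*Ingrid₄*: the pronoun c-commands this R-expression → coindexation would violate Principle C on *Ingrid₄*.
*Maya₅* and the pronoun do not c-command one another → neither Principle B nor Principle C is at stake; coindexation permitted.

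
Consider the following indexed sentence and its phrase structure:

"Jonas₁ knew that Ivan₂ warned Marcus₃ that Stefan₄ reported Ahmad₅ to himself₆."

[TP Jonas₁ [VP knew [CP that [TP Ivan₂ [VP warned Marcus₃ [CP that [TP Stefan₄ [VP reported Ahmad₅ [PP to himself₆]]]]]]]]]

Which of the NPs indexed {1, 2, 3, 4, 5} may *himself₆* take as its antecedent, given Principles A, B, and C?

*himself* is an anaphor, so Principle A applies: it must be bound in its binding domain.
Binding domain of *himself₆*: the embedded TP, whose subject is Stefan₄.
*Jonas₁* c-commands the anaphor but is outside its binding domain → cannot satisfy Principle A.
*Ivan₂* c-commands the anaphor but is outside its binding domain → cannot satisfy Principle A.
*Marcus₃* c-commands the anaphor but is outside its binding domain → cannot satisfy Principle A.
*Stefan₄* c-commands the anaphor within its binding domain → licit binder.
*Ahmad₅* c-commands the anaphor within its binding domain → licit binder.

{4, 5}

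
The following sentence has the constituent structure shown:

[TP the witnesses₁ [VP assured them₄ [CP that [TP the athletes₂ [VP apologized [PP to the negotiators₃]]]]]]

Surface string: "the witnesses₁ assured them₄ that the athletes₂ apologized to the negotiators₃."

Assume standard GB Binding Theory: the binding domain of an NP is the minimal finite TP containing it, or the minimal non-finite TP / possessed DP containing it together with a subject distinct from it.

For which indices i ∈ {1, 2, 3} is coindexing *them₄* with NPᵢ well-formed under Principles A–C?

none

*them* is a pronoun, so Principle B applies: it must be free in its binding domain.
Binding domain of *them₄*: the matrix TP, whose subject is the witnesses₁.
*the witnesses₁* c-commands the pronoun within its binding domain → coindexation would violate Principle B.
*the athletes₂*: the pronoun c-commands this R-expression → coindexation would violate Principle C on *the athletes₂*.
*the negotiators₃*: the pronoun c-commands this R-expression → coindexation would violate Principle C on *the negotiators₃*.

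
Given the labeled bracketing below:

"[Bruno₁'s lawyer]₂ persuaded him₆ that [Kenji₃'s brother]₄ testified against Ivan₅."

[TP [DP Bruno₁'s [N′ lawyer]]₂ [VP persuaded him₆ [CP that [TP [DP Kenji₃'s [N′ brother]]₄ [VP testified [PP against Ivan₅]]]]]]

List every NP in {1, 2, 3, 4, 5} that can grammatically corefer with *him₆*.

*him* is a pronoun, so Principle B applies: it must be free in its binding domain.
Binding domain of *him₆*: the matrix TP, whose subject is [Bruno₁'s lawyer]₂.
*Bruno₁* and the pronoun do not c-command one another → neither Principle B nor Principle C is at stake; coindexation permitted.
*[Bruno₁'s lawyer]₂* c-commands the pronoun within its binding domain → coindexation would violate Principle B.
*Kenji₃*: the pronoun c-commands this R-expression → coindexation would violate Principle C on *Kenji₃*.
*[Kenji₃'s brother]₄*: the pronoun c-commands this R-expression → coindexation would violate Principle C on *[Kenji₃'s brother]₄*.
*Ivan₅*: the pronoun c-commands this R-expression → coindexation would violate Principle C on *Ivan₅*.

{1}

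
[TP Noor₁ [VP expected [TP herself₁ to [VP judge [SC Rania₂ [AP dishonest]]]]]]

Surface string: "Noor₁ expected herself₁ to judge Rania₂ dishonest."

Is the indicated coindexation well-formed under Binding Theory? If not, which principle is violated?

The two coindexed NPs are *Noor₁* and *herself₁*.
*herself₁* is an anaphor; its binding domain is the matrix TP, whose subject is Noor₁. *Noor₁* c-commands it within that domain and shares its index, so Principle A is satisfied.
*Noor₁* is an R-expression; *herself₁* does not c-command it, and no other NP shares its index, so Principle C is satisfied.
All principles are respected.

grammatical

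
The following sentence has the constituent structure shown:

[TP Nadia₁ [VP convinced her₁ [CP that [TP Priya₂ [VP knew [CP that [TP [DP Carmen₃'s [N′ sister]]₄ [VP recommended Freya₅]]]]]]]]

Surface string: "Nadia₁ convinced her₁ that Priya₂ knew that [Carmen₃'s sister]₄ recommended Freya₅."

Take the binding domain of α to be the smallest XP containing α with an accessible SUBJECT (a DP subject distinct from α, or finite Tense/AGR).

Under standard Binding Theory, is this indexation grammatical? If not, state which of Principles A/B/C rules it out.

Principle B

The two coindexed NPs are *Nadia₁* and *her₁*.
*her₁* is a pronoun. Its binding domain is the matrix TP, whose subject is Nadia₁.
*Nadia₁* c-commands it within that domain and carries the same index.
The pronoun is locally bound → Principle B violation.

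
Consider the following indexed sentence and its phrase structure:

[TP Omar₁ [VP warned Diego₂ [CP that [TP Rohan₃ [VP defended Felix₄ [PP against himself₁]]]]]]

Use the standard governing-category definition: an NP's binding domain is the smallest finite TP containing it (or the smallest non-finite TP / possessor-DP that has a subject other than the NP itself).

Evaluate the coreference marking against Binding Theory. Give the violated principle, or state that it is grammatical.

Principle A

The two coindexed NPs are *Omar₁* and *himself₁*.
*himself₁* is an anaphor. Principle A requires it to be bound within its binding domain — the embedded TP, whose subject is Rohan₃.
Within that domain it is c-commanded by *Rohan₃*, *Felix₄*, none of which share its index.
*Omar₁* does c-command the anaphor, but from outside its binding domain.
The anaphor is unbound in its domain → Principle A violation.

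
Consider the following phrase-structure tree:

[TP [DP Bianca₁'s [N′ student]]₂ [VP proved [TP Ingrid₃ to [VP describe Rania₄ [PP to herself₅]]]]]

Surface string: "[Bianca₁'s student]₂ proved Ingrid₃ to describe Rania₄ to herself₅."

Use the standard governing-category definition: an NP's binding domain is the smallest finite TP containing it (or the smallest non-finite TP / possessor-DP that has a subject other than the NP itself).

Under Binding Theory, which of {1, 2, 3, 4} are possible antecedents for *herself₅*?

*herself* is an anaphor, so Principle A applies: it must be bound in its binding domain.
Binding domain of *herself₅*: the embedded TP, whose subject is Ingrid₃.
*Bianca₁* does not c-command the anaphor → cannot bind it.
*[Bianca₁'s student]₂* c-commands the anaphor but is outside its binding domain → cannot satisfy Principle A.
*Ingrid₃* c-commands the anaphor within its binding domain → licit binder.
*Rania₄* c-commands the anaphor within its binding domain → licit binder.

{3, 4}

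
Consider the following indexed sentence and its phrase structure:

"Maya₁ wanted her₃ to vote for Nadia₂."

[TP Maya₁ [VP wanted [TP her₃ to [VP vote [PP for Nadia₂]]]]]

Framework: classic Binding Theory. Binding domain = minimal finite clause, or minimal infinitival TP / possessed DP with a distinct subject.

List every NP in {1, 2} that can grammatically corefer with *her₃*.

none

*her* is a pronoun, so Principle B applies: it must be free in its binding domain.
Binding domain of *her₃*: the matrix TP, whose subject is Maya₁.
*Maya₁* c-commands the pronoun within its binding domain → coindexation would violate Principle B.
*Nadia₂*: the pronoun c-commands this R-expression → coindexation would violate Principle C on *Nadia₂*.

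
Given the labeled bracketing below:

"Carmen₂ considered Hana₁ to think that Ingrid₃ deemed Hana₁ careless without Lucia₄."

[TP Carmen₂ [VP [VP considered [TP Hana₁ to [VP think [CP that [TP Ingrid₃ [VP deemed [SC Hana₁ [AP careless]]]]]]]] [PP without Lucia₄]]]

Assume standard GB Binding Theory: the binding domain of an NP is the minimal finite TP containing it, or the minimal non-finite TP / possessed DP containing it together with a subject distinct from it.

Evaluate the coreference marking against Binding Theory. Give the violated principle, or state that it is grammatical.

Principle C

The two coindexed NPs are *Hana₁* (the lower occurrence) and *Hana₁* (the higher occurrence).
*Hana₁* (the lower occurrence) is an R-expression. Principle C requires it to be free everywhere.
*Hana₁* (the higher occurrence) c-commands it and carries the same index.
The R-expression is bound → Principle C violation.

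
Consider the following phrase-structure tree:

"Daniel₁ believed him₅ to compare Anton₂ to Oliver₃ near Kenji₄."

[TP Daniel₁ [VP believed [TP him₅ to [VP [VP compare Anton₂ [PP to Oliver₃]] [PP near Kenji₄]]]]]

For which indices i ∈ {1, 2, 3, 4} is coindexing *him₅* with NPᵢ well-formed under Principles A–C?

*him* is a pronoun, so Principle B applies: it must be free in its binding domain.
Binding domain of *him₅*: the matrix TP, whose subject is Daniel₁.
*Daniel₁* c-commands the pronoun within its binding domain → coindexation would violate Principle B.
*Anton₂*: the pronoun c-commands this R-expression → coindexation would violate Principle C on *Anton₂*.
*Oliver₃*: the pronoun c-commands this R-expression → coindexation would violate Principle C on *Oliver₃*.
*Kenji₄*: the pronoun c-commands this R-expression → coindexation would violate Principle C on *Kenji₄*.

none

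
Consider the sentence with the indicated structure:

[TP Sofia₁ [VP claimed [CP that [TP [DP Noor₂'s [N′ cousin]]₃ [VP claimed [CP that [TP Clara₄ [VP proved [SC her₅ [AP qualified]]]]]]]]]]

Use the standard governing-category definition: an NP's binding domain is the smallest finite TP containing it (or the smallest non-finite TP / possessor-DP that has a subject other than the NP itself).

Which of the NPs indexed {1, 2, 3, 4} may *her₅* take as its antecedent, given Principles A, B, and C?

{1, 2, 3}

*her* is a pronoun, so Principle B applies: it must be free in its binding domain.
Binding domain of *her₅*: the embedded TP, whose subject is Clara₄.
*Sofia₁* c-commands the pronoun but from outside its binding domain, and is not c-commanded by it → coindexation permitted.
*Noor₂* and the pronoun do not c-command one another → neither Principle B nor Principle C is at stake; coindexation permitted.
*[Noor₂'s cousin]₃* c-commands the pronoun but from outside its binding domain, and is not c-commanded by it → coindexation permitted.
*Clara₄* c-commands the pronoun within its binding domain → coindexation would violate Principle B.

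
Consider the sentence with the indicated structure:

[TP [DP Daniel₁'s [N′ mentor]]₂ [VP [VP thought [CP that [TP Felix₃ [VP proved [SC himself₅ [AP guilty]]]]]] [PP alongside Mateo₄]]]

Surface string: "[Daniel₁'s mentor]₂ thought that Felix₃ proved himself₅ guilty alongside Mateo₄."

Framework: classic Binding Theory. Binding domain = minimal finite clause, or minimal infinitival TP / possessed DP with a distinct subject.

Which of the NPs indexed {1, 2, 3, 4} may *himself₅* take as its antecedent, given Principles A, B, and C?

*himself* is an anaphor, so Principle A applies: it must be bound in its binding domain.
Binding domain of *himself₅*: the embedded TP, whose subject is Felix₃.
*Daniel₁* does not c-command the anaphor → cannot bind it.
*[Daniel₁'s mentor]₂* c-commands the anaphor but is outside its binding domain → cannot satisfy Principle A.
*Felix₃* c-commands the anaphor within its binding domain → licit binder.
*Mateo₄* does not c-command the anaphor → cannot bind it.

{3}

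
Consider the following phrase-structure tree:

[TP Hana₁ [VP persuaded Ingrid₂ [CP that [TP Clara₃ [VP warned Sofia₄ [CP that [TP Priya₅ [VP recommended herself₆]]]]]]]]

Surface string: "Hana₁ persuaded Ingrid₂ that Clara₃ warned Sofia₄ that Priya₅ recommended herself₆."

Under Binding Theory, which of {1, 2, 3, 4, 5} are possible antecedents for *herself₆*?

{5}

*herself* is an anaphor, so Principle A applies: it must be bound in its binding domain.
Binding domain of *herself₆*: the embedded TP, whose subject is Priya₅.
*Hana₁* c-commands the anaphor but is outside its binding domain → cannot satisfy Principle A.
*Ingrid₂* c-commands the anaphor but is outside its binding domain → cannot satisfy Principle A.
*Clara₃* c-commands the anaphor but is outside its binding domain → cannot satisfy Principle A.
*Sofia₄* c-commands the anaphor but is outside its binding domain → cannot satisfy Principle A.
*Priya₅* c-commands the anaphor within its binding domain → licit binder.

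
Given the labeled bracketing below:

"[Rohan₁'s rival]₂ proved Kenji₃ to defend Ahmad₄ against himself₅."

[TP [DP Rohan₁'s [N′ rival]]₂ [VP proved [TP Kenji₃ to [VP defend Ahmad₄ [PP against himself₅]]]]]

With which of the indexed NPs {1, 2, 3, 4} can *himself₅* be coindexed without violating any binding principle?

{3, 4}

*himself* is an anaphor, so Principle A applies: it must be bound in its binding domain.
Binding domain of *himself₅*: the embedded TP, whose subject is Kenji₃.
*Rohan₁* does not c-command the anaphor → cannot bind it.
*[Rohan₁'s rival]₂* c-commands the anaphor but is outside its binding domain → cannot satisfy Principle A.
*Kenji₃* c-commands the anaphor within its binding domain → licit binder.
*Ahmad₄* c-commands the anaphor within its binding domain → licit binder.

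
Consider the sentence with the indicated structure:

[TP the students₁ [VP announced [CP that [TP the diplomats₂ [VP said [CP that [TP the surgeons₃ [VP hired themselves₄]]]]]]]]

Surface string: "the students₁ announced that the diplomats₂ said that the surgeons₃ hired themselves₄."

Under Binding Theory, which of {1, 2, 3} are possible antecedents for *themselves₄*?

{3}

*themselves* is an anaphor, so Principle A applies: it must be bound in its binding domain.
Binding domain of *themselves₄*: the embedded TP, whose subject is the surgeons₃.
*the students₁* c-commands the anaphor but is outside its binding domain → cannot satisfy Principle A.
*the diplomats₂* c-commands the anaphor but is outside its binding domain → cannot satisfy Principle A.
*the surgeons₃* c-commands the anaphor within its binding domain → licit binder.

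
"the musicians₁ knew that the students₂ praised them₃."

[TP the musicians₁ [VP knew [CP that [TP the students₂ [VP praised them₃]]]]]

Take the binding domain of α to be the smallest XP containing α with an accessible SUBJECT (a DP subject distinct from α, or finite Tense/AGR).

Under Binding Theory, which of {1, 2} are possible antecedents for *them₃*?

*them* is a pronoun, so Principle B applies: it must be free in its binding domain.
Binding domain of *them₃*: the embedded TP, whose subject is the students₂.
*the musicians₁* c-commands the pronoun but from outside its binding domain, and is not c-commanded by it → coindexation permitted.
*the students₂* c-commands the pronoun within its binding domain → coindexation would violate Principle B.

{1}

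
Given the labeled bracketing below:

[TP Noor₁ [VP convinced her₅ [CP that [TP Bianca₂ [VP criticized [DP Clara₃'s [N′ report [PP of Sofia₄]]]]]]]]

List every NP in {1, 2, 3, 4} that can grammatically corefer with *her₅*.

*her* is a pronoun, so Principle B applies: it must be free in its binding domain.
Binding domain of *her₅*: the matrix TP, whose subject is Noor₁.
*Noor₁* c-commands the pronoun within its binding domain → coindexation would violate Principle B.
*Bianca₂*: the pronoun c-commands this R-expression → coindexation would violate Principle C on *Bianca₂*.
*Clara₃*: the pronoun c-commands this R-expression → coindexation would violate Principle C on *Clara₃*.
*Sofia₄*: the pronoun c-commands this R-expression → coindexation would violate Principle C on *Sofia₄*.

none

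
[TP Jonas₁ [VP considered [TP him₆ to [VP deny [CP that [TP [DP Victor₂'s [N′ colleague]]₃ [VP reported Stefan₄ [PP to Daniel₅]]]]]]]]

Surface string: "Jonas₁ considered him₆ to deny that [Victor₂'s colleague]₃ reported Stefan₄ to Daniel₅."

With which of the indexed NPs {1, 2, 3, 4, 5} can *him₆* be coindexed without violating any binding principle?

*him* is a pronoun, so Principle B applies: it must be free in its binding domain.
Binding domain of *him₆*: the matrix TP, whose subject is Jonas₁.
*Jonas₁* c-commands the pronoun within its binding domain → coindexation would violate Principle B.
*Victor₂*: the pronoun c-commands this R-expression → coindexation would violate Principle C on *Victor₂*.
*[Victor₂'s colleague]₃*: the pronoun c-commands this R-expression → coindexation would violate Principle C on *[Victor₂'s colleague]₃*.
*Stefan₄*: the pronoun c-commands this R-expression → coindexation would violate Principle C on *Stefan₄*.
*Daniel₅*: the pronoun c-commands this R-expression → coindexation would violate Principle C on *Daniel₅*.

none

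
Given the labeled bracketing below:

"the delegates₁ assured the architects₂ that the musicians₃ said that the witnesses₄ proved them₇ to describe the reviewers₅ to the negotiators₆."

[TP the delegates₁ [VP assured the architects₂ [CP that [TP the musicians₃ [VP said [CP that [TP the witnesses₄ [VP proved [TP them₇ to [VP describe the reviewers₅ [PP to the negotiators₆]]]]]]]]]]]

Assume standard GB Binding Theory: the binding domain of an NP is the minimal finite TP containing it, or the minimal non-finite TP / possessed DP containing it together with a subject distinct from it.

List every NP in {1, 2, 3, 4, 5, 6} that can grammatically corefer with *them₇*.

{1, 2, 3}

*them* is a pronoun, so Principle B applies: it must be free in its binding domain.
Binding domain of *them₇*: the embedded TP, whose subject is the witnesses₄.
*the delegates₁* c-commands the pronoun but from outside its binding domain, and is not c-commanded by it → coindexation permitted.
*the architects₂* c-commands the pronoun but from outside its binding domain, and is not c-commanded by it → coindexation permitted.
*the musicians₃* c-commands the pronoun but from outside its binding domain, and is not c-commanded by it → coindexation permitted.
*the witnesses₄* c-commands the pronoun within its binding domain → coindexation would violate Principle B.
*the reviewers₅*: the pronoun c-commands this R-expression → coindexation would violate Principle C on *the reviewers₅*.
*the negotiators₆*: the pronoun c-commands this R-expression → coindexation would violate Principle C on *the negotiators₆*.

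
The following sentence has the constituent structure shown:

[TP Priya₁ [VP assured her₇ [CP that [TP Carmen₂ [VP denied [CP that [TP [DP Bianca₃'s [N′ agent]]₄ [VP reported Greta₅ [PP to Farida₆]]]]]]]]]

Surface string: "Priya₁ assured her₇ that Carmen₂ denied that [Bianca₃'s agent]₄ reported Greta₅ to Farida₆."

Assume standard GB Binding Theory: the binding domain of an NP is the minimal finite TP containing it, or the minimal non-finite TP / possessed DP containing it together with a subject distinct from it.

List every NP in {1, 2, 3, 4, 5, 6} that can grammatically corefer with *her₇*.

*her* is a pronoun, so Principle B applies: it must be free in its binding domain.
Binding domain of *her₇*: the matrix TP, whose subject is Priya₁.
*Priya₁* c-commands the pronoun within its binding domain → coindexation would violate Principle B.
*Carmen₂*: the pronoun c-commands this R-expression → coindexation would violate Principle C on *Carmen₂*.
*Bianca₃*: the pronoun c-commands this R-expression → coindexation would violate Principle C on *Bianca₃*.
*[Bianca₃'s agent]₄*: the pronoun c-commands this R-expression → coindexation would violate Principle C on *[Bianca₃'s agent]₄*.
*Greta₅*: the pronoun c-commands this R-expression → coindexation would violate Principle C on *Greta₅*.
*Farida₆*: the pronoun c-commands this R-expression → coindexation would violate Principle C on *Farida₆*.

none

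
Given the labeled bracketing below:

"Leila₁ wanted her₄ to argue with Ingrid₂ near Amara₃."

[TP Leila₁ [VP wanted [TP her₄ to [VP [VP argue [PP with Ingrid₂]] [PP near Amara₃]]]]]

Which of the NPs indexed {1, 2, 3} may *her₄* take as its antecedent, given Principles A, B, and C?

none

*her* is a pronoun, so Principle B applies: it must be free in its binding domain.
Binding domain of *her₄*: the matrix TP, whose subject is Leila₁.
*Leila₁* c-commands the pronoun within its binding domain → coindexation would violate Principle B.
*Ingrid₂*: the pronoun c-commands this R-expression → coindexation would violate Principle C on *Ingrid₂*.
*Amara₃*: the pronoun c-commands this R-expression → coindexation would violate Principle C on *Amara₃*.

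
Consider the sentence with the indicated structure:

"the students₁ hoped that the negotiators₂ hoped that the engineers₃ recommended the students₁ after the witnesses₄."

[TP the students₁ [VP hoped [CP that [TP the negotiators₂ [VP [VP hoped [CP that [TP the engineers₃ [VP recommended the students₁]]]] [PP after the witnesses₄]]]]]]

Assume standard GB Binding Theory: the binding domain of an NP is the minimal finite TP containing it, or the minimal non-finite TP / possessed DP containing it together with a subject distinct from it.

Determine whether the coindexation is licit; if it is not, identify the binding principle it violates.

The two coindexed NPs are *the students₁* (the higher occurrence) and *the students₁* (the lower occurrence).
*the students₁* (the lower occurrence) is an R-expression. Principle C requires it to be free everywhere.
*the students₁* (the higher occurrence) c-commands it and carries the same index.
The R-expression is bound → Principle C violation.

Principle C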